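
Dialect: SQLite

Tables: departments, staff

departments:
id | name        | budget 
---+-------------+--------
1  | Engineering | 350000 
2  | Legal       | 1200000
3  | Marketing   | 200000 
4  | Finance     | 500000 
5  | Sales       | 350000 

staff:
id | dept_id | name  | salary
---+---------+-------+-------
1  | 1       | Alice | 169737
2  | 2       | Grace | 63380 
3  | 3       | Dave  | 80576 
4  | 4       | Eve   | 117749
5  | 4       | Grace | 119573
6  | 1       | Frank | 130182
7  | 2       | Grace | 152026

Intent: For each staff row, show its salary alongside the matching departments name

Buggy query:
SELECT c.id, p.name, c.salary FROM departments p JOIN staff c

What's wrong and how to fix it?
Bug: JOIN with no ON clause produces a cartesian product; every staff row pairs with every departments row

Fix: Specify the join condition linking the foreign key to the parent id

Corrected query:
SELECT c.id, p.name, c.salary FROM departments p JOIN staff c ON c.dept_id = p.id

Result:
id | name        | salary
---+-------------+-------
1  | Engineering | 169737
2  | Legal       | 63380 
3  | Marketing   | 80576 
4  | Finance     | 117749
5  | Finance     | 119573
6  | Engineering | 130182
7  | Legal       | 152026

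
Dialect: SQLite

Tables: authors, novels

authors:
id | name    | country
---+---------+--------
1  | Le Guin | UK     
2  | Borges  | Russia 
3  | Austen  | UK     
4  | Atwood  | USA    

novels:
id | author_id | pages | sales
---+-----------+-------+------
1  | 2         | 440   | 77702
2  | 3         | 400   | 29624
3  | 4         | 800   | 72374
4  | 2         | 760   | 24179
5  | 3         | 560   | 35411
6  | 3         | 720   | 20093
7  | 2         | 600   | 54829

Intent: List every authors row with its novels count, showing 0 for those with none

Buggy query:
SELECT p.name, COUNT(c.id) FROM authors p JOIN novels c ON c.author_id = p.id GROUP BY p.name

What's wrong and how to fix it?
Bug: INNER JOIN drops authors rows that have no matching novels rows

Fix: Switch to LEFT JOIN to retain unmatched parent rows

Corrected query:
SELECT p.name, COUNT(c.id) FROM authors p LEFT JOIN novels c ON c.author_id = p.id GROUP BY p.name

Result:
name    | COUNT(c.id)
--------+------------
Atwood  | 1          
Austen  | 3          
Borges  | 3          
Le Guin | 0          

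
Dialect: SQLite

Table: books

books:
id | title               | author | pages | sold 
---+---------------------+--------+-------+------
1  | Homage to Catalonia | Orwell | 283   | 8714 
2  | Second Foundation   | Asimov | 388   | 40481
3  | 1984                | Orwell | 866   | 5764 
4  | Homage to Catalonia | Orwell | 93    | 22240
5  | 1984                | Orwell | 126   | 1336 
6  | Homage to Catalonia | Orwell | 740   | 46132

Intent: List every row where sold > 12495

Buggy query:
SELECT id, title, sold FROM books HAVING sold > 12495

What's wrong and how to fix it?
Bug: This is a non-aggregate query (no GROUP BY, no aggregates), so in SQLite the HAVING clause is invalid here; a row-level condition belongs in WHERE

Fix: Use WHERE for row-level filtering

Corrected query:
SELECT id, title, sold FROM books WHERE sold > 12495

Result:
id | title               | sold 
---+---------------------+------
2  | Second Foundation   | 40481
4  | Homage to Catalonia | 22240
6  | Homage to Catalonia | 46132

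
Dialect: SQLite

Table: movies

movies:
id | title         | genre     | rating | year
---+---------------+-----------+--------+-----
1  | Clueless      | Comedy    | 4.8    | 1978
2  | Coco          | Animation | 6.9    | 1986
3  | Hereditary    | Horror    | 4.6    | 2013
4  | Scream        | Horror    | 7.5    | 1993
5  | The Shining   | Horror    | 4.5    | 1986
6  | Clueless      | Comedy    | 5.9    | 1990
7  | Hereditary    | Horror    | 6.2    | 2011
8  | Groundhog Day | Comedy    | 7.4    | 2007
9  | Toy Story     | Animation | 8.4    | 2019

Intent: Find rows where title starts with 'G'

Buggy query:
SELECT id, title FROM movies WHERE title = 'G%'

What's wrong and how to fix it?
Bug: Wildcards only work with LIKE; '=' treats '%' as a literal character

Fix: Replace '=' with LIKE so 'G%' is treated as a pattern

Corrected query:
SELECT id, title FROM movies WHERE title LIKE 'G%'

Result:
id | title        
---+--------------
8  | Groundhog Day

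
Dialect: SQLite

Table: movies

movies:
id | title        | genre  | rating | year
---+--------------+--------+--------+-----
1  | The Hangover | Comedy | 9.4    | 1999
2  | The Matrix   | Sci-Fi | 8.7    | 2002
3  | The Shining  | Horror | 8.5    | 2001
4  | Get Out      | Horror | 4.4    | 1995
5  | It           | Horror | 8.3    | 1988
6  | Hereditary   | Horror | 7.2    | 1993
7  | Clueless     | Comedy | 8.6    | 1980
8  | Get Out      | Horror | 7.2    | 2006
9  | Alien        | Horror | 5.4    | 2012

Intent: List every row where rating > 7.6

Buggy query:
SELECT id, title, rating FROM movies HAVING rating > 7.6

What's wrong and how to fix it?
Bug: HAVING filters the output of aggregation, but this query has no GROUP BY and no aggregate functions, so SQLite rejects it (HAVING clause on a non-aggregate query); the condition here is per row

Fix: Use WHERE for row-level filtering

Corrected query:
SELECT id, title, rating FROM movies WHERE rating > 7.6

Result:
id | title        | rating
---+--------------+-------
1  | The Hangover | 9.4   
2  | The Matrix   | 8.7   
3  | The Shining  | 8.5   
5  | It           | 8.3   
7  | Clueless     | 8.6   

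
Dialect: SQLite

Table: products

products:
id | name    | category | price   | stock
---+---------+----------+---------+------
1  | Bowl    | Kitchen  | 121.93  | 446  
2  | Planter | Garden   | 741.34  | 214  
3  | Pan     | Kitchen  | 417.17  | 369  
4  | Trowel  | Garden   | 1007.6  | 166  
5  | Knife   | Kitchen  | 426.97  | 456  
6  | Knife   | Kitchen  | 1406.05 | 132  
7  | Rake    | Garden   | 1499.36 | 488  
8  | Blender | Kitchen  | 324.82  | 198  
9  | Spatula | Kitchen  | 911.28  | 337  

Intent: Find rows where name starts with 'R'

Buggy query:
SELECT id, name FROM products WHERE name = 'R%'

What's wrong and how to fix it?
Bug: Wildcards only work with LIKE; '=' treats '%' as a literal character

Fix: Use LIKE for wildcard pattern matching

Corrected query:
SELECT id, name FROM products WHERE name LIKE 'R%'

Result:
id | name
---+-----
7  | Rake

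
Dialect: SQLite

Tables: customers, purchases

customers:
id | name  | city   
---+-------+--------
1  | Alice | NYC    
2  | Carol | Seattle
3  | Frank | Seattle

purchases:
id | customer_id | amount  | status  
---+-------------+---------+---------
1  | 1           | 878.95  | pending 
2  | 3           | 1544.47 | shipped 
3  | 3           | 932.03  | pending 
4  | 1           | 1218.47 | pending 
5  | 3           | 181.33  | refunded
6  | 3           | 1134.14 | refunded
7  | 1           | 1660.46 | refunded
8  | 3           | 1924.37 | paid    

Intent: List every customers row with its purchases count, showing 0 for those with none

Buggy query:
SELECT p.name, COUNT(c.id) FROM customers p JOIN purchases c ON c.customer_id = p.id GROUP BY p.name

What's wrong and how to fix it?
Bug: An inner join excludes parents with zero children

Fix: Switch to LEFT JOIN to retain unmatched parent rows

Corrected query:
SELECT p.name, COUNT(c.id) FROM customers p LEFT JOIN purchases c ON c.customer_id = p.id GROUP BY p.name

Result:
name  | COUNT(c.id)
------+------------
Alice | 3          
Carol | 0          
Frank | 5          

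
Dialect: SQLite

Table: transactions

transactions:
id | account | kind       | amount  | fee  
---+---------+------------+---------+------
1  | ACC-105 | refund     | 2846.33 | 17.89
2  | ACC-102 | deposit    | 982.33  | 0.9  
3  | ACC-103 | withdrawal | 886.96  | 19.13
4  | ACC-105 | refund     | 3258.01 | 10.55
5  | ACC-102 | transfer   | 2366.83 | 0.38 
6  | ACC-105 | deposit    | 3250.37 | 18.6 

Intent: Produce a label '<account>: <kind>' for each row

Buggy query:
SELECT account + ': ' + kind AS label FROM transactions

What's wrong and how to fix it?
Bug: '+' is numeric addition; on text columns SQLite converts them to 0 instead of concatenating

Fix: Use the || operator for string concatenation

Corrected query:
SELECT account || ': ' || kind AS label FROM transactions

Result:
label              
-------------------
ACC-105: refund    
ACC-102: deposit   
ACC-103: withdrawal
ACC-105: refund    
ACC-102: transfer  
ACC-105: deposit   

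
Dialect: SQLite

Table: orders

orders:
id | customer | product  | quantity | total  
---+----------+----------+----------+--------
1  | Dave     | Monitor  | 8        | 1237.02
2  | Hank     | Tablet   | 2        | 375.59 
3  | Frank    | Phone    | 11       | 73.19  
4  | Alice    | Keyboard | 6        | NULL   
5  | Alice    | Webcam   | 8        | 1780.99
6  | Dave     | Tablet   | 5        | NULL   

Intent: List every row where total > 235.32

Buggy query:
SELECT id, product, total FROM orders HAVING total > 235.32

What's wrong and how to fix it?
Bug: This is a non-aggregate query (no GROUP BY, no aggregates), so in SQLite the HAVING clause is invalid here; a row-level condition belongs in WHERE

Fix: Replace HAVING with WHERE since the condition applies to individual rows

Corrected query:
SELECT id, product, total FROM orders WHERE total > 235.32

Result:
id | product | total  
---+---------+--------
1  | Monitor | 1237.02
2  | Tablet  | 375.59 
5  | Webcam  | 1780.99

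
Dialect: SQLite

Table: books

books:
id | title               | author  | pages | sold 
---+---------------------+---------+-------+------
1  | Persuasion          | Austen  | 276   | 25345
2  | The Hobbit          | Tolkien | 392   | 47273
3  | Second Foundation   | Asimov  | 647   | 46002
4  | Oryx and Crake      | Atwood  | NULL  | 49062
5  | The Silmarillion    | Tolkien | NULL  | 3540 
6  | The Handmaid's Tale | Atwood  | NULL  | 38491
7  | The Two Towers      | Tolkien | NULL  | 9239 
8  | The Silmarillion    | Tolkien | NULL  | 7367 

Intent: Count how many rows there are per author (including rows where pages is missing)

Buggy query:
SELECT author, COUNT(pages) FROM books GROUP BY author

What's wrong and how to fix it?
Bug: COUNT(column) counts non-NULL values only; rows with NULL pages aren't counted

Fix: Replace COUNT(pages) with COUNT(*)

Corrected query:
SELECT author, COUNT(*) FROM books GROUP BY author

Result:
author  | COUNT(*)
--------+---------
Asimov  | 1       
Atwood  | 2       
Austen  | 1       
Tolkien | 4       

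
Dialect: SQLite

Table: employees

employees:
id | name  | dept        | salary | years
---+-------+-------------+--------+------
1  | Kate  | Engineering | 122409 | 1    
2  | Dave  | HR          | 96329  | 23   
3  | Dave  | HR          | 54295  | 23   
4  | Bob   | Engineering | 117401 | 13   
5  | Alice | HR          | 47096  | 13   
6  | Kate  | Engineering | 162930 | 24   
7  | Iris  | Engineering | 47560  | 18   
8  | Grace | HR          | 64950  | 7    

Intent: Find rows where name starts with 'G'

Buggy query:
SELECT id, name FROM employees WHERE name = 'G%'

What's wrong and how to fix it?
Bug: Wildcards only work with LIKE; '=' treats '%' as a literal character

Fix: Use LIKE for wildcard pattern matching

Corrected query:
SELECT id, name FROM employees WHERE name LIKE 'G%'

Result:
id | name 
---+------
8  | Grace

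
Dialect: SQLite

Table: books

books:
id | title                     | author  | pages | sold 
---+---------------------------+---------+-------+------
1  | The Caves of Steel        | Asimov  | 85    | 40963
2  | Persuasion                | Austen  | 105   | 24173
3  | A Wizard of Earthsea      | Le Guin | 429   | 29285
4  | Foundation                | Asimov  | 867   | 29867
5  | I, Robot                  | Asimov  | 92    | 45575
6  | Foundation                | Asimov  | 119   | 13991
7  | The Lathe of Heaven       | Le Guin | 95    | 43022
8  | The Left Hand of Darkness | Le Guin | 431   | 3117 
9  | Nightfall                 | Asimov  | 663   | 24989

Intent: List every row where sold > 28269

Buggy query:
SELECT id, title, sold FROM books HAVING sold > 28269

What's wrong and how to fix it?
Bug: This is a non-aggregate query (no GROUP BY, no aggregates), so in SQLite the HAVING clause is invalid here; a row-level condition belongs in WHERE

Fix: Replace HAVING with WHERE since the condition applies to individual rows

Corrected query:
SELECT id, title, sold FROM books WHERE sold > 28269

Result:
id | title                | sold 
---+----------------------+------
1  | The Caves of Steel   | 40963
3  | A Wizard of Earthsea | 29285
4  | Foundation           | 29867
5  | I, Robot             | 45575
7  | The Lathe of Heaven  | 43022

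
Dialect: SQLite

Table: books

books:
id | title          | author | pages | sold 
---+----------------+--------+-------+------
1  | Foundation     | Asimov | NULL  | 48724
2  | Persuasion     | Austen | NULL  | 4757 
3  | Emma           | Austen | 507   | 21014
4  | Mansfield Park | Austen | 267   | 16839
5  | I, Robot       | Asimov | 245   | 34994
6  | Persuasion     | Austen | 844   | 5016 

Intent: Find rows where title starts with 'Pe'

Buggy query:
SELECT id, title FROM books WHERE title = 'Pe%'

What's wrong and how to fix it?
Bug: '=' compares the literal string including the % character; pattern matching needs LIKE

Fix: Replace '=' with LIKE so 'Pe%' is treated as a pattern

Corrected query:
SELECT id, title FROM books WHERE title LIKE 'Pe%'

Result:
id | title     
---+-----------
2  | Persuasion
6  | Persuasion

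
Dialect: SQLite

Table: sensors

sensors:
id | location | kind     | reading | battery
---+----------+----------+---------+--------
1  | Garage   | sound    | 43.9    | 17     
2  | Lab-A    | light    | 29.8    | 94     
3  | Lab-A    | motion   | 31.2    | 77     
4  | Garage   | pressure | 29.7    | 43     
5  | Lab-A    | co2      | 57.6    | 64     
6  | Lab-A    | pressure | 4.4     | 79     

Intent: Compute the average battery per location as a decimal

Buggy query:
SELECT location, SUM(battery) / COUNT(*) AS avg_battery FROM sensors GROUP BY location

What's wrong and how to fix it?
Bug: Both operands are integers, so '/' performs integer division and truncates

Fix: Cast one side to REAL so the division keeps the fractional part

Corrected query:
SELECT location, SUM(battery) * 1.0 / COUNT(*) AS avg_battery FROM sensors GROUP BY location

Result:
location | avg_battery
---------+------------
Garage   | 30         
Lab-A    | 78.5       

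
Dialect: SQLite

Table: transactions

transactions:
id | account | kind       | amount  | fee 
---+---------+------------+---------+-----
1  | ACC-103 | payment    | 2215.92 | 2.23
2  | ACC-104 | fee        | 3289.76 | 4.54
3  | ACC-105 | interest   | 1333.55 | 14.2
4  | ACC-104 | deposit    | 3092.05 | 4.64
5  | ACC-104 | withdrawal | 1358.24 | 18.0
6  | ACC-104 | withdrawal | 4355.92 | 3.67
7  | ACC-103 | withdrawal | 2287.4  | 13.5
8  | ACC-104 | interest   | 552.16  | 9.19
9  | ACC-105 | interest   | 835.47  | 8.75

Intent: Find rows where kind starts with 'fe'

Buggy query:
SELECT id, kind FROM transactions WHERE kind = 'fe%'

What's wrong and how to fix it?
Bug: Wildcards only work with LIKE; '=' treats '%' as a literal character

Fix: Use LIKE for wildcard pattern matching

Corrected query:
SELECT id, kind FROM transactions WHERE kind LIKE 'fe%'

Result:
id | kind
---+-----
2  | fee 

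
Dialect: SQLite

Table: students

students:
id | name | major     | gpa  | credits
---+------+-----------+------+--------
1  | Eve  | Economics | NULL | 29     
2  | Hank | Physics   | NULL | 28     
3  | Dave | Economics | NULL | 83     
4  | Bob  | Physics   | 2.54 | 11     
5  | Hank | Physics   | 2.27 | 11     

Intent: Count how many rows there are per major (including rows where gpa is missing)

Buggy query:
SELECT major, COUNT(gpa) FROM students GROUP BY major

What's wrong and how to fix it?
Bug: COUNT(gpa) skips NULLs, so groups with missing gpa are undercounted

Fix: Use COUNT(*) to count all rows regardless of NULL

Corrected query:
SELECT major, COUNT(*) FROM students GROUP BY major

Result:
major     | COUNT(*)
----------+---------
Economics | 2       
Physics   | 3       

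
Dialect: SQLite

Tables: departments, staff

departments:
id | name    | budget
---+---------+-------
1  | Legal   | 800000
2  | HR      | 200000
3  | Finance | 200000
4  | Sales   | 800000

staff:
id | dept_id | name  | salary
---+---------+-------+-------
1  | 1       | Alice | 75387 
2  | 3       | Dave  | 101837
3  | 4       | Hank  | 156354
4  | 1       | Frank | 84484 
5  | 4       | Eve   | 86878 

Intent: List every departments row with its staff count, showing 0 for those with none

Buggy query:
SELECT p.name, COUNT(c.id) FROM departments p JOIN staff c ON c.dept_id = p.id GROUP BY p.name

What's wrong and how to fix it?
Bug: INNER JOIN drops departments rows that have no matching staff rows

Fix: Use LEFT JOIN so parents without children still appear (COUNT(c.id) gives 0)

Corrected query:
SELECT p.name, COUNT(c.id) FROM departments p LEFT JOIN staff c ON c.dept_id = p.id GROUP BY p.name

Result:
name    | COUNT(c.id)
--------+------------
Finance | 1          
HR      | 0          
Legal   | 2          
Sales   | 2          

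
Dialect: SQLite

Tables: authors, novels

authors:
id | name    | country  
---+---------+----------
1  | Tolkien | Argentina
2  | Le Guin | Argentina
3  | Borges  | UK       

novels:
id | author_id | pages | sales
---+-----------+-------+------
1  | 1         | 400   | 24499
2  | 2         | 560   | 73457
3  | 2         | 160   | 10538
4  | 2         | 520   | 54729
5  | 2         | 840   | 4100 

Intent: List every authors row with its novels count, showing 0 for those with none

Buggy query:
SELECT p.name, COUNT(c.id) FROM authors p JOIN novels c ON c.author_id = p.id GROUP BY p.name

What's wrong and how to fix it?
Bug: An inner join excludes parents with zero children

Fix: Switch to LEFT JOIN to retain unmatched parent rows

Corrected query:
SELECT p.name, COUNT(c.id) FROM authors p LEFT JOIN novels c ON c.author_id = p.id GROUP BY p.name

Result:
name    | COUNT(c.id)
--------+------------
Borges  | 0          
Le Guin | 4          
Tolkien | 1          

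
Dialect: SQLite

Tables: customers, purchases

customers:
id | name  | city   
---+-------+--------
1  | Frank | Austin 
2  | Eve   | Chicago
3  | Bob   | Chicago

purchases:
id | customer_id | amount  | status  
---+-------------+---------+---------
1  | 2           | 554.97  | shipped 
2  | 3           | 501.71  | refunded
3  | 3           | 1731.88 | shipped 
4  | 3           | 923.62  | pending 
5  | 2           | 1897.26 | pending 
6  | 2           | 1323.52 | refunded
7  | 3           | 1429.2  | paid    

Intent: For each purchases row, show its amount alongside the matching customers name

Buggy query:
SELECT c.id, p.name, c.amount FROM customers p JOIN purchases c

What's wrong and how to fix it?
Bug: Missing join condition: each purchases row is matched to all customers rows instead of just its own

Fix: Specify the join condition linking the foreign key to the parent id

Corrected query:
SELECT c.id, p.name, c.amount FROM customers p JOIN purchases c ON c.customer_id = p.id

Result:
id | name | amount 
---+------+--------
1  | Eve  | 554.97 
2  | Bob  | 501.71 
3  | Bob  | 1731.88
4  | Bob  | 923.62 
5  | Eve  | 1897.26
6  | Eve  | 1323.52
7  | Bob  | 1429.2 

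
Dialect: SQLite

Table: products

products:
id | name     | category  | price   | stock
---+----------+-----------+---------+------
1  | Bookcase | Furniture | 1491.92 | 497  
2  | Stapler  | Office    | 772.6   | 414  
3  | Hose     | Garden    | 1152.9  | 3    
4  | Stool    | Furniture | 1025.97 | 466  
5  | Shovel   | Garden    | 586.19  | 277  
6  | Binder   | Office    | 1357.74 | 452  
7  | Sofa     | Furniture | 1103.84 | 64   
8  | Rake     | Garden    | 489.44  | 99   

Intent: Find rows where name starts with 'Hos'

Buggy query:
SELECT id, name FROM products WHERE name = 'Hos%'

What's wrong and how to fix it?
Bug: Wildcards only work with LIKE; '=' treats '%' as a literal character

Fix: Use LIKE for wildcard pattern matching

Corrected query:
SELECT id, name FROM products WHERE name LIKE 'Hos%'

Result:
id | name
---+-----
3  | Hose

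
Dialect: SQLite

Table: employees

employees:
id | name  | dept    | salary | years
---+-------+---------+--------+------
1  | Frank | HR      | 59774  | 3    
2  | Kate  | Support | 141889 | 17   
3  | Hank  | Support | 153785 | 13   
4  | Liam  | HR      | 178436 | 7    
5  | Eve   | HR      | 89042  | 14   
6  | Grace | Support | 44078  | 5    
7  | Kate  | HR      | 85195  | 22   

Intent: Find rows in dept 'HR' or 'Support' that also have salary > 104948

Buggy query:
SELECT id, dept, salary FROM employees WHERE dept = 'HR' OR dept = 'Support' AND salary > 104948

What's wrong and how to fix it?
Bug: AND binds tighter than OR, so this parses as dept = 'HR' OR (dept = 'Support' AND salary > 104948)

Fix: Add parentheses around the OR so the AND applies to both alternatives

Corrected query:
SELECT id, dept, salary FROM employees WHERE (dept = 'HR' OR dept = 'Support') AND salary > 104948

Result:
id | dept    | salary
---+---------+-------
2  | Support | 141889
3  | Support | 153785
4  | HR      | 178436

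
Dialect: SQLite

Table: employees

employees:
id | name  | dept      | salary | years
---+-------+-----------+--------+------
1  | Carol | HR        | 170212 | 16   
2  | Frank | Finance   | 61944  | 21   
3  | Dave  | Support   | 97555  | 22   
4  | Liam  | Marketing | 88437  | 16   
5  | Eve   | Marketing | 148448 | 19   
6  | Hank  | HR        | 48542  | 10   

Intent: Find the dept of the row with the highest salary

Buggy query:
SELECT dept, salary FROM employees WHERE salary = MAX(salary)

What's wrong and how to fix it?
Bug: MAX(salary) is an aggregate and cannot be used directly in WHERE

Fix: Wrap MAX in a scalar subquery so WHERE compares against a single value

Corrected query:
SELECT dept, salary FROM employees WHERE salary = (SELECT MAX(salary) FROM employees)

Result:
dept | salary
-----+-------
HR   | 170212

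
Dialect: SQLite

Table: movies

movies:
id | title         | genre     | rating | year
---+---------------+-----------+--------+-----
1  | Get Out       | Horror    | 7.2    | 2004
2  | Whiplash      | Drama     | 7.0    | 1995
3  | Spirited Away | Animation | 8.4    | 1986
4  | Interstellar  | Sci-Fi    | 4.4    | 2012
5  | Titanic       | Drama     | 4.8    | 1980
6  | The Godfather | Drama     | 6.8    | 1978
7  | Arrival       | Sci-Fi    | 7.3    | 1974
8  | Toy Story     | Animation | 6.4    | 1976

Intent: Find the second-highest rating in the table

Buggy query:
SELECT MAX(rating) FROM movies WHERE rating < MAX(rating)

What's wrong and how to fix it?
Bug: The inner MAX is an aggregate inside WHERE, which is not allowed

Fix: Compute the overall MAX in a subquery, then take MAX of rows below it

Corrected query:
SELECT MAX(rating) FROM movies WHERE rating < (SELECT MAX(rating) FROM movies)

Result:
MAX(rating)
-----------
7.3        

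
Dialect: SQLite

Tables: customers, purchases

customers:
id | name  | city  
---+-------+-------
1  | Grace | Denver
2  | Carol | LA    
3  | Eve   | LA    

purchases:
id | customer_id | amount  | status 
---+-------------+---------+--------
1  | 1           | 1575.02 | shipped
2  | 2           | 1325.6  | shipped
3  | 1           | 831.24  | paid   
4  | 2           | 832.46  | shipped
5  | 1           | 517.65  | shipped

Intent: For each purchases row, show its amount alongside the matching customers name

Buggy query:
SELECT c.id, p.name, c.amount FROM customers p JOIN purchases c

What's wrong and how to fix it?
Bug: Missing join condition: each purchases row is matched to all customers rows instead of just its own

Fix: Specify the join condition linking the foreign key to the parent id

Corrected query:
SELECT c.id, p.name, c.amount FROM customers p JOIN purchases c ON c.customer_id = p.id

Result:
id | name  | amount 
---+-------+--------
1  | Grace | 1575.02
2  | Carol | 1325.6 
3  | Grace | 831.24 
4  | Carol | 832.46 
5  | Grace | 517.65 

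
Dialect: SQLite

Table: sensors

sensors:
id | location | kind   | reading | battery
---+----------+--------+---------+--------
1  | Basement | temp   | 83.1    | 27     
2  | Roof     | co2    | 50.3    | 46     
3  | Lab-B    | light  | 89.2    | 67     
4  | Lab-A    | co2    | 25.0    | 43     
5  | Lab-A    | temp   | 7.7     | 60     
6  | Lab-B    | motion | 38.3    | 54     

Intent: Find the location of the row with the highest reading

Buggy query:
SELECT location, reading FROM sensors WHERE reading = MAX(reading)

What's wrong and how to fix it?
Bug: MAX(reading) is an aggregate and cannot be used directly in WHERE

Fix: Wrap MAX in a scalar subquery so WHERE compares against a single value

Corrected query:
SELECT location, reading FROM sensors WHERE reading = (SELECT MAX(reading) FROM sensors)

Result:
location | reading
---------+--------
Lab-B    | 89.2   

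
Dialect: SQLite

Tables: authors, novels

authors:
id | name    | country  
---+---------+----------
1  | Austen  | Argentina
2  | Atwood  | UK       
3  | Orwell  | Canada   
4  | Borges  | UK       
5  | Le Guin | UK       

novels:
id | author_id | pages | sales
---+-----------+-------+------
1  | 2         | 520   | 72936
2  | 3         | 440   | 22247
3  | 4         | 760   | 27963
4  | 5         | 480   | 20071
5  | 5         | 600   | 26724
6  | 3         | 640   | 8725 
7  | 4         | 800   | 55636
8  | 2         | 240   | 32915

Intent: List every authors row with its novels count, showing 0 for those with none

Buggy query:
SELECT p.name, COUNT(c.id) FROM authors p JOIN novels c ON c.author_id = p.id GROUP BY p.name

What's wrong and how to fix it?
Bug: INNER JOIN drops authors rows that have no matching novels rows

Fix: Use LEFT JOIN so parents without children still appear (COUNT(c.id) gives 0)

Corrected query:
SELECT p.name, COUNT(c.id) FROM authors p LEFT JOIN novels c ON c.author_id = p.id GROUP BY p.name

Result:
name    | COUNT(c.id)
--------+------------
Atwood  | 2          
Austen  | 0          
Borges  | 2          
Le Guin | 2          
Orwell  | 2          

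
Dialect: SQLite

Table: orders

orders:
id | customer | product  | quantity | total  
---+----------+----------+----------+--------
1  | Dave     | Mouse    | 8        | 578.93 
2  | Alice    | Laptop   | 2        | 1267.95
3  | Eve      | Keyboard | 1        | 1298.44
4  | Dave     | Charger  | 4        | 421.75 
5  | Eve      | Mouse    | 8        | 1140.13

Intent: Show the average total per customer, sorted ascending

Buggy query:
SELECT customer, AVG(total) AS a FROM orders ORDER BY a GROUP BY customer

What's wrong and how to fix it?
Bug: ORDER BY appears before GROUP BY; SQL clause order requires GROUP BY first

Fix: Move ORDER BY to the end, after GROUP BY

Corrected query:
SELECT customer, AVG(total) AS a FROM orders GROUP BY customer ORDER BY a

Result:
customer | a       
---------+---------
Dave     | 500.34  
Eve      | 1219.285
Alice    | 1267.95 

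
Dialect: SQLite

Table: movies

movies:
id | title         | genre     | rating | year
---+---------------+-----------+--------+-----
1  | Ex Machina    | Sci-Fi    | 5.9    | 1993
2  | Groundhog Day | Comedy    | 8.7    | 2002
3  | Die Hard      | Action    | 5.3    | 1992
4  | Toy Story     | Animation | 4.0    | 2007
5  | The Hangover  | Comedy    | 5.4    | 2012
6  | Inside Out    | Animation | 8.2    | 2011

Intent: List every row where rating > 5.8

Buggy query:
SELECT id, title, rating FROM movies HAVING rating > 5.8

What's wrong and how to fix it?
Bug: HAVING filters the output of aggregation, but this query has no GROUP BY and no aggregate functions, so SQLite rejects it (HAVING clause on a non-aggregate query); the condition here is per row

Fix: Use WHERE for row-level filtering

Corrected query:
SELECT id, title, rating FROM movies WHERE rating > 5.8

Result:
id | title         | rating
---+---------------+-------
1  | Ex Machina    | 5.9   
2  | Groundhog Day | 8.7   
6  | Inside Out    | 8.2   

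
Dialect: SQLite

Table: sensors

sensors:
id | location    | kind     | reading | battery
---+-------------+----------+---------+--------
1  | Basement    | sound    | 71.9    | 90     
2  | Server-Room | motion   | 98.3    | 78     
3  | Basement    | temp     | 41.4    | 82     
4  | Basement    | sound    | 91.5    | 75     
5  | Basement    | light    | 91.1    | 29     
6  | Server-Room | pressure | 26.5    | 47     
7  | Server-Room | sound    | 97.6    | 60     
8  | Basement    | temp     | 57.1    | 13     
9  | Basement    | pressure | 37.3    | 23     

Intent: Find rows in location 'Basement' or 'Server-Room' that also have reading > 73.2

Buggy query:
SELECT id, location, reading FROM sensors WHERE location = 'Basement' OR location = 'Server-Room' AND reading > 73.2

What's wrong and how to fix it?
Bug: Without parentheses, AND is evaluated before OR, so the reading filter only applies to the 'Server-Room' branch

Fix: Group the OR with parentheses (or use IN), then AND the threshold

Corrected query:
SELECT id, location, reading FROM sensors WHERE (location = 'Basement' OR location = 'Server-Room') AND reading > 73.2

Result:
id | location    | reading
---+-------------+--------
2  | Server-Room | 98.3   
4  | Basement    | 91.5   
5  | Basement    | 91.1   
7  | Server-Room | 97.6   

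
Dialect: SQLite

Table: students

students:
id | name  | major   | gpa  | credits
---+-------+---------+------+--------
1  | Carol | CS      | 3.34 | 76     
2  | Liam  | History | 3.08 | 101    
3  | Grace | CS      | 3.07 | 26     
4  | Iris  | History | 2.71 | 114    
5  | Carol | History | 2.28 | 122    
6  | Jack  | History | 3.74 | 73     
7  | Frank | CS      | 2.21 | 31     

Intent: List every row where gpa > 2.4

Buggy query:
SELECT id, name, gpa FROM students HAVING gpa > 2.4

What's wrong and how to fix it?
Bug: HAVING filters the output of aggregation, but this query has no GROUP BY and no aggregate functions, so SQLite rejects it (HAVING clause on a non-aggregate query); the condition here is per row

Fix: Use WHERE for row-level filtering

Corrected query:
SELECT id, name, gpa FROM students WHERE gpa > 2.4

Result:
id | name  | gpa 
---+-------+-----
1  | Carol | 3.34
2  | Liam  | 3.08
3  | Grace | 3.07
4  | Iris  | 2.71
6  | Jack  | 3.74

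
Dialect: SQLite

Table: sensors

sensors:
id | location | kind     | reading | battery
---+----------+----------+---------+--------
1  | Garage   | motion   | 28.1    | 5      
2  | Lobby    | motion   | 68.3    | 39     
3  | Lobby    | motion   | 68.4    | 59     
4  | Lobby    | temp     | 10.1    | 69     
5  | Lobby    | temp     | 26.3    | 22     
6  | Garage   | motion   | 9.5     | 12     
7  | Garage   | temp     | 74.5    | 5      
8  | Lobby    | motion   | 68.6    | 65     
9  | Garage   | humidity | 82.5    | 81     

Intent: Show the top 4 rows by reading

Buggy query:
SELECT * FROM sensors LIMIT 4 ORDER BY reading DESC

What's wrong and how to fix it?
Bug: ORDER BY cannot follow LIMIT; LIMIT is the final clause

Fix: Sort with ORDER BY, then apply LIMIT

Corrected query:
SELECT * FROM sensors ORDER BY reading DESC LIMIT 4

Result:
id | location | kind     | reading | battery
---+----------+----------+---------+--------
9  | Garage   | humidity | 82.5    | 81     
7  | Garage   | temp     | 74.5    | 5      
8  | Lobby    | motion   | 68.6    | 65     
3  | Lobby    | motion   | 68.4    | 59     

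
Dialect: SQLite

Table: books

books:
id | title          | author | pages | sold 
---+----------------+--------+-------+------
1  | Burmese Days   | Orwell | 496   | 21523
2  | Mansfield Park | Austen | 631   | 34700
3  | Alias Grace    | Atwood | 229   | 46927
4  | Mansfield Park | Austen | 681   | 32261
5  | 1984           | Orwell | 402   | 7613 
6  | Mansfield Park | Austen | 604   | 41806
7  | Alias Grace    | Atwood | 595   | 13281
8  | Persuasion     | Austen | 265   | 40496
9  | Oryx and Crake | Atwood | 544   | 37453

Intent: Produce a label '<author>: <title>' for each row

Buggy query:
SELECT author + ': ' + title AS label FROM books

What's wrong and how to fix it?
Bug: SQLite uses || for string concatenation; + coerces text to numbers (yielding 0)

Fix: Replace + with || to concatenate text

Corrected query:
SELECT author || ': ' || title AS label FROM books

Result:
label                 
----------------------
Orwell: Burmese Days  
Austen: Mansfield Park
Atwood: Alias Grace   
Austen: Mansfield Park
Orwell: 1984          
Austen: Mansfield Park
Atwood: Alias Grace   
Austen: Persuasion    
Atwood: Oryx and Crake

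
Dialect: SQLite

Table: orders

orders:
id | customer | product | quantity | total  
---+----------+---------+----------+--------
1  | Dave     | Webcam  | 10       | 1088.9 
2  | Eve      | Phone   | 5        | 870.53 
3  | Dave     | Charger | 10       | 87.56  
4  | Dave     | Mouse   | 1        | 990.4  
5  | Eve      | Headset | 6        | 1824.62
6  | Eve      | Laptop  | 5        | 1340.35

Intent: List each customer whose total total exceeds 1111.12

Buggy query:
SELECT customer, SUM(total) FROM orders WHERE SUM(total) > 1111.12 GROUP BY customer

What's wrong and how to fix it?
Bug: Aggregate functions cannot appear in a WHERE clause

Fix: Use HAVING (which filters groups after aggregation) instead of WHERE

Corrected query:
SELECT customer, SUM(total) FROM orders GROUP BY customer HAVING SUM(total) > 1111.12

Result:
customer | SUM(total)
---------+-----------
Dave     | 2166.86   
Eve      | 4035.5    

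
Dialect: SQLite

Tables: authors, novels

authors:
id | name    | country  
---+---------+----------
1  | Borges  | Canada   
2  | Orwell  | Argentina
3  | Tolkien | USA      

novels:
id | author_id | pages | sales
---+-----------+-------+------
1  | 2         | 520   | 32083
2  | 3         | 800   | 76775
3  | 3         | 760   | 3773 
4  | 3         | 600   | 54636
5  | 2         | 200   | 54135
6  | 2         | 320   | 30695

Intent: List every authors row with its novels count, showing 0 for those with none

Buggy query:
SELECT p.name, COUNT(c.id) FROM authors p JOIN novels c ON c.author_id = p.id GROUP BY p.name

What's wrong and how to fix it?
Bug: INNER JOIN drops authors rows that have no matching novels rows

Fix: Use LEFT JOIN so parents without children still appear (COUNT(c.id) gives 0)

Corrected query:
SELECT p.name, COUNT(c.id) FROM authors p LEFT JOIN novels c ON c.author_id = p.id GROUP BY p.name

Result:
name    | COUNT(c.id)
--------+------------
Borges  | 0          
Orwell  | 3          
Tolkien | 3          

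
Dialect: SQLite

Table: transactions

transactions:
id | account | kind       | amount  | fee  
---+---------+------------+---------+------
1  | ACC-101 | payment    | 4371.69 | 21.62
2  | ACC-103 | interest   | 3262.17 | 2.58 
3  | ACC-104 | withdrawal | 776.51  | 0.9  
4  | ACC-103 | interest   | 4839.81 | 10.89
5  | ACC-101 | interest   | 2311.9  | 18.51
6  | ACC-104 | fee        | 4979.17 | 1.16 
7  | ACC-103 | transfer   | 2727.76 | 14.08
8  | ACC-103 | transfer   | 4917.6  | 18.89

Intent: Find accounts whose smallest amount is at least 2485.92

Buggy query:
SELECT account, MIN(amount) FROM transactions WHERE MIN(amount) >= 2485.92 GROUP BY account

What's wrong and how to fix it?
Bug: Aggregates like MIN are computed per group after WHERE runs

Fix: Use HAVING for the per-group MIN condition

Corrected query:
SELECT account, MIN(amount) FROM transactions GROUP BY account HAVING MIN(amount) >= 2485.92

Result:
account | MIN(amount)
--------+------------
ACC-103 | 2727.76    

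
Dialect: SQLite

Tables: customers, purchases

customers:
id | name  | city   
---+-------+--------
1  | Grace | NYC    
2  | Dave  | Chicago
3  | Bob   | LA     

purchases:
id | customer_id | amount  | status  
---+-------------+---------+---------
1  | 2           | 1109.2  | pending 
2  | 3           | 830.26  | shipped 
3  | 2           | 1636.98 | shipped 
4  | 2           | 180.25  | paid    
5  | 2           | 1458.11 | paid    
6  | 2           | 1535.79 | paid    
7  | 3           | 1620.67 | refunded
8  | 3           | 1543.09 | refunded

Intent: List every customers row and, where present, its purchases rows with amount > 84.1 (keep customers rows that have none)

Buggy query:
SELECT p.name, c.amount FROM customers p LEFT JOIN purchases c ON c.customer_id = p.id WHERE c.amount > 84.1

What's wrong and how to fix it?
Bug: Filtering c.amount in WHERE discards the NULL rows produced by LEFT JOIN, turning it into an inner join

Fix: Move the right-table condition into the ON clause so unmatched parents are kept

Corrected query:
SELECT p.name, c.amount FROM customers p LEFT JOIN purchases c ON c.customer_id = p.id AND c.amount > 84.1

Result:
name  | amount 
------+--------
Grace | NULL   
Dave  | 180.25 
Dave  | 1109.2 
Dave  | 1458.11
Dave  | 1535.79
Dave  | 1636.98
Bob   | 830.26 
Bob   | 1543.09
Bob   | 1620.67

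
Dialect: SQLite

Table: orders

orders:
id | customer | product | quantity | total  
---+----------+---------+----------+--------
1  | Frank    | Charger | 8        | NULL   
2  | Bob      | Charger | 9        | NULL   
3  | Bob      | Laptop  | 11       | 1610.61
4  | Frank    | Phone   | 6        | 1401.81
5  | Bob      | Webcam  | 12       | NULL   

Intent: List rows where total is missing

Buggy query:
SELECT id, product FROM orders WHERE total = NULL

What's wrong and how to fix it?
Bug: Comparing to NULL with '=' never matches; NULL = NULL is unknown, not true

Fix: Use IS NULL to test for NULL

Corrected query:
SELECT id, product FROM orders WHERE total IS NULL

Result:
id | product
---+--------
1  | Charger
2  | Charger
5  | Webcam 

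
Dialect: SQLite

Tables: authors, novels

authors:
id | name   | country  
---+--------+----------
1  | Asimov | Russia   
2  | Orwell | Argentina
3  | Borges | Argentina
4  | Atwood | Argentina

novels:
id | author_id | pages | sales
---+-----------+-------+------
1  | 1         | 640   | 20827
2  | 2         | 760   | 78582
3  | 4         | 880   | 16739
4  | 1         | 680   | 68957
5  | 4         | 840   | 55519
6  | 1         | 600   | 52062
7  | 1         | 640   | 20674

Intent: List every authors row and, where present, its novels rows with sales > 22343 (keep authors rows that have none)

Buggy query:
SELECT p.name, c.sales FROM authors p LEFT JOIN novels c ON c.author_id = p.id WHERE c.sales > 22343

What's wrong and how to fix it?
Bug: A WHERE condition on the right-hand table after LEFT JOIN drops unmatched parents

Fix: Put 'c.sales > 22343' in the JOIN's ON clause instead of WHERE

Corrected query:
SELECT p.name, c.sales FROM authors p LEFT JOIN novels c ON c.author_id = p.id AND c.sales > 22343

Result:
name   | sales
-------+------
Asimov | 52062
Asimov | 68957
Orwell | 78582
Borges | NULL 
Atwood | 55519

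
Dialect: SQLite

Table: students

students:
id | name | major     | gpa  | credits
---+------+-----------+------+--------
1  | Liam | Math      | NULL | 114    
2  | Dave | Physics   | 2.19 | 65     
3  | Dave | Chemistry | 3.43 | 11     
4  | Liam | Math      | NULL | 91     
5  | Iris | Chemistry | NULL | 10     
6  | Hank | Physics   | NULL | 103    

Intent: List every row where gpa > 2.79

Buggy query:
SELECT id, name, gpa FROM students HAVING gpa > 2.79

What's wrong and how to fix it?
Bug: This is a non-aggregate query (no GROUP BY, no aggregates), so in SQLite the HAVING clause is invalid here; a row-level condition belongs in WHERE

Fix: Use WHERE for row-level filtering

Corrected query:
SELECT id, name, gpa FROM students WHERE gpa > 2.79

Result:
id | name | gpa 
---+------+-----
3  | Dave | 3.43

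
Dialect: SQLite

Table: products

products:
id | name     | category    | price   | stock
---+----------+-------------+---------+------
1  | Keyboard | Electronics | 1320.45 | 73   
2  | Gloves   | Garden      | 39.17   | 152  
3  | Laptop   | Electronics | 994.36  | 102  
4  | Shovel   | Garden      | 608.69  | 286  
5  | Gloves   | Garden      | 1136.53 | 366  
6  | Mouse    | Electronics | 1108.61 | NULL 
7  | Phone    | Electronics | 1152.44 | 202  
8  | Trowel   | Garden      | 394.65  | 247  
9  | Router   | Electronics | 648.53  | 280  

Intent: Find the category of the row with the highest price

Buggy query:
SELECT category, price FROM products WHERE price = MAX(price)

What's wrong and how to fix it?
Bug: WHERE is evaluated per row; an aggregate over the whole table isn't defined there

Fix: Wrap MAX in a scalar subquery so WHERE compares against a single value

Corrected query:
SELECT category, price FROM products WHERE price = (SELECT MAX(price) FROM products)

Result:
category    | price  
------------+--------
Electronics | 1320.45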